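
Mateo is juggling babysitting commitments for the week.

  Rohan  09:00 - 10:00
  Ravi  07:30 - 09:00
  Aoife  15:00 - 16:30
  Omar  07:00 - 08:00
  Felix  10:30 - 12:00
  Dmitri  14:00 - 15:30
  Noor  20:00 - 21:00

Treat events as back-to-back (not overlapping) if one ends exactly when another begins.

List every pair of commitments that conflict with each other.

Aoife & Dmitri, Omar & Ravi

Sorted by start: Omar, Ravi, Rohan, Felix, Dmitri, Aoife, Noor.
Ravi starts before Omar ends → Omar and Ravi overlap.
Rohan starts after Omar ends, so Omar has no further overlaps.
Rohan starts exactly when Ravi ends (back-to-back, no overlap), so Ravi has no further overlaps.
Felix starts after Rohan ends, so Rohan has no further overlaps.
Dmitri starts after Felix ends, so Felix has no further overlaps.
Aoife starts before Dmitri ends → Dmitri and Aoife overlap.
Noor starts after Dmitri ends.
Noor starts after Aoife ends.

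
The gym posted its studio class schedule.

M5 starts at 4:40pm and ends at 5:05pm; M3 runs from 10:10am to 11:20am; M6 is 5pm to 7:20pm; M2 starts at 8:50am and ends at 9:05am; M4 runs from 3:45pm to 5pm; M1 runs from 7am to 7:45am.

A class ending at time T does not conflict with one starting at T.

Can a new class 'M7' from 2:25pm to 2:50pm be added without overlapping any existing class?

Yes — the slot is free

M1: ends 7:45am at or before M7 starts 2:25pm → clear.
M2: ends 9:05am at or before M7 starts 2:25pm → clear.
M3: ends 11:20am at or before M7 starts 2:25pm → clear.
M4: starts 3:45pm at or after M7 ends 2:50pm → clear.
M5: starts 4:40pm at or after M7 ends 2:50pm → clear.
M6: starts 5pm at or after M7 ends 2:50pm → clear.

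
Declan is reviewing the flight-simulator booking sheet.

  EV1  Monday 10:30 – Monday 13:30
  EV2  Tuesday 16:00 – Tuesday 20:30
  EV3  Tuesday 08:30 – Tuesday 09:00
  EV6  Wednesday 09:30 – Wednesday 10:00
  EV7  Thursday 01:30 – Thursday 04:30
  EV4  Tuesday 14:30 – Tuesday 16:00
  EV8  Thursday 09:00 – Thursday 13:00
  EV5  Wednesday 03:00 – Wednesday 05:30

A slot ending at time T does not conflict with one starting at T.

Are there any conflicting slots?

No

Sorted by start: EV1, EV3, EV4, EV2, EV5, EV6, EV7, EV8.
EV3 starts after EV1 ends, so EV1 has no further overlaps.
EV4 starts after EV3 ends, so EV3 has no further overlaps.
EV2 starts exactly when EV4 ends (back-to-back, no overlap), so EV4 has no further overlaps.
EV5 starts after EV2 ends, so EV2 has no further overlaps.
EV6 starts after EV5 ends, so EV5 has no further overlaps.
EV7 starts after EV6 ends, so EV6 has no further overlaps.
EV8 starts after EV7 ends.
Every pair is clear; the schedule has no overlaps.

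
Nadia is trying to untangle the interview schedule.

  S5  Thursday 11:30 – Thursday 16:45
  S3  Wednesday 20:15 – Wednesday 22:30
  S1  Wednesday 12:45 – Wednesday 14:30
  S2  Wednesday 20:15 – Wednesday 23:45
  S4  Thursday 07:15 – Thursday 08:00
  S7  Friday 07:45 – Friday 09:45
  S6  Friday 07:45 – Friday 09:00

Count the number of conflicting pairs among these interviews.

2

Check each pair: they overlap iff neither finishes before the other starts.
Sorted by start: S1, S2, S3, S4, S5, S6, S7.
S2 starts after S1 ends, so S1 has no further overlaps.
S3 starts before S2 ends → S2 and S3 overlap.
S4 starts after S2 ends, so S2 has no further overlaps.
S4 starts after S3 ends, so S3 has no further overlaps.
S5 starts after S4 ends, so S4 has no further overlaps.
S6 starts after S5 ends, so S5 has no further overlaps.
S7 starts before S6 ends → S6 and S7 overlap.
Overlapping pairs: S2 & S3, S6 & S7 — 2 in total.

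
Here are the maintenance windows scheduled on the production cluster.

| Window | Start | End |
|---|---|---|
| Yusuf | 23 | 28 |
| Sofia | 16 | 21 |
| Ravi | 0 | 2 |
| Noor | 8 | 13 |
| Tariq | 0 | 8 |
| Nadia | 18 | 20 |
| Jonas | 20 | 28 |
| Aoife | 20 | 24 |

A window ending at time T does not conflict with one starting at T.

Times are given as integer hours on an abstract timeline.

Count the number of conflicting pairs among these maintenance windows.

Sorted by start: Tariq, Ravi, Noor, Sofia, Nadia, Jonas, Aoife, Yusuf.
Ravi starts before Tariq ends → Tariq and Ravi overlap.
Noor starts exactly when Tariq ends (back-to-back, no overlap) — done with Tariq.
Noor starts after Ravi ends — done with Ravi.
Sofia starts after Noor ends — done with Noor.
Nadia starts before Sofia ends → Sofia and Nadia overlap.
Jonas starts before Sofia ends → Sofia and Jonas overlap.
Aoife starts before Sofia ends → Sofia and Aoife overlap.
Yusuf starts after Sofia ends.
Jonas starts exactly when Nadia ends (back-to-back, no overlap) — done with Nadia.
Aoife starts before Jonas ends → Jonas and Aoife overlap.
Yusuf starts before Jonas ends → Jonas and Yusuf overlap.
Yusuf starts before Aoife ends → Aoife and Yusuf overlap.
Overlapping pairs: Aoife & Jonas, Aoife & Sofia, Aoife & Yusuf, Jonas & Sofia, Jonas & Yusuf, Nadia & Sofia, Ravi & Tariq — 7 in total.

7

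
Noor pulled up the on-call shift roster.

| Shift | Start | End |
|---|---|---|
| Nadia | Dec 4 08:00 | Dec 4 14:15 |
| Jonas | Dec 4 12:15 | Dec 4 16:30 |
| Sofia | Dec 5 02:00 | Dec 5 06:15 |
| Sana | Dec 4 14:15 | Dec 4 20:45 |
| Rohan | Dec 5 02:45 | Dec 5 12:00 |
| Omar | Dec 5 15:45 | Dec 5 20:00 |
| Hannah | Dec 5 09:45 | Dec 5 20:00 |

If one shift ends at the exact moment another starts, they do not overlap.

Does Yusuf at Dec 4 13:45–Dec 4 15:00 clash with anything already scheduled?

Yes — it overlaps Jonas, Nadia, Sana

Nadia: starts Dec 4 08:00 before Yusuf ends Dec 4 15:00, and ends Dec 4 14:15 after Yusuf starts Dec 4 13:45 → overlap.
Jonas: starts Dec 4 12:15 before Yusuf ends Dec 4 15:00, and ends Dec 4 16:30 after Yusuf starts Dec 4 13:45 → overlap.
Sana: starts Dec 4 14:15 before Yusuf ends Dec 4 15:00, and ends Dec 4 20:45 after Yusuf starts Dec 4 13:45 → overlap.
Sofia: starts Dec 5 02:00 at or after Yusuf ends Dec 4 15:00 → clear.
Rohan: starts Dec 5 02:45 at or after Yusuf ends Dec 4 15:00 → clear.
Hannah: starts Dec 5 09:45 at or after Yusuf ends Dec 4 15:00 → clear.
Omar: starts Dec 5 15:45 at or after Yusuf ends Dec 4 15:00 → clear.
Yusuf overlaps Nadia, Jonas, Sana.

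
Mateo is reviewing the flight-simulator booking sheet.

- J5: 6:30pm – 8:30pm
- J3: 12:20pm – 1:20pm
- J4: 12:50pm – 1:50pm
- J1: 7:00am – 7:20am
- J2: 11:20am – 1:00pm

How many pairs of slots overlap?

Sorted by start: J1, J2, J3, J4, J5.
J2 starts after J1 ends — done with J1.
J3 starts before J2 ends → J2 and J3 overlap.
J4 starts before J2 ends → J2 and J4 overlap.
J5 starts after J2 ends.
J4 starts before J3 ends → J3 and J4 overlap.
J5 starts after J3 ends.
J5 starts after J4 ends.
Overlapping pairs: J2 & J3, J2 & J4, J3 & J4 — 3 in total.

3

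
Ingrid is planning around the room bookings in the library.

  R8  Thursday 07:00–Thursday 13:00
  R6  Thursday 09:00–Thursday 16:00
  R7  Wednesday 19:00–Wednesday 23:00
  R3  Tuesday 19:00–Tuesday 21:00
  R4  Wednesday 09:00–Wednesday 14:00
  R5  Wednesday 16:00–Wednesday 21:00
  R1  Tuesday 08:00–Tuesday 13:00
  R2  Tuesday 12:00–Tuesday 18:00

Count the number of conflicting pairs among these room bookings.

Sorted by start: R1, R2, R3, R4, R5, R7, R8, R6.
R2 starts before R1 ends → R1 and R2 overlap.
R3 starts after R1 ends, so R1 has no further overlaps.
R3 starts after R2 ends, so R2 has no further overlaps.
R4 starts after R3 ends, so R3 has no further overlaps.
R5 starts after R4 ends, so R4 has no further overlaps.
R7 starts before R5 ends → R5 and R7 overlap.
R8 starts after R5 ends, so R5 has no further overlaps.
R8 starts after R7 ends, so R7 has no further overlaps.
R6 starts before R8 ends → R8 and R6 overlap.
Overlapping pairs: R1 & R2, R5 & R7, R6 & R8 — 3 in total.

3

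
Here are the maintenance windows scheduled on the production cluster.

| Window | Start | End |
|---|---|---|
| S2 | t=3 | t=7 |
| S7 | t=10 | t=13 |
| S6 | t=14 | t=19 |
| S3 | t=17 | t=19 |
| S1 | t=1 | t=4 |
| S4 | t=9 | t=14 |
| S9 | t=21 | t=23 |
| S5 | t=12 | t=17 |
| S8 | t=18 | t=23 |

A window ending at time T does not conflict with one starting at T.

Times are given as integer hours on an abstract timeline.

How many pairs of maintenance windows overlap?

Sorted by start: S1, S2, S4, S7, S5, S6, S3, S8, S9.
S2 starts before S1 ends → S1 and S2 overlap.
S4 starts after S1 ends — done with S1.
S4 starts after S2 ends — done with S2.
S7 starts before S4 ends → S4 and S7 overlap.
S5 starts before S4 ends → S4 and S5 overlap.
S6 starts exactly when S4 ends (back-to-back, no overlap) — done with S4.
S5 starts before S7 ends → S7 and S5 overlap.
S6 starts after S7 ends — done with S7.
S6 starts before S5 ends → S5 and S6 overlap.
S3 starts exactly when S5 ends (back-to-back, no overlap) — done with S5.
S3 starts before S6 ends → S6 and S3 overlap.
S8 starts before S6 ends → S6 and S8 overlap.
S9 starts after S6 ends.
S8 starts before S3 ends → S3 and S8 overlap.
S9 starts after S3 ends.
S9 starts before S8 ends → S8 and S9 overlap.
Overlapping pairs: S1 & S2, S3 & S6, S3 & S8, S4 & S5, S4 & S7, S5 & S6, S5 & S7, S6 & S8, S8 & S9 — 9 in total.

9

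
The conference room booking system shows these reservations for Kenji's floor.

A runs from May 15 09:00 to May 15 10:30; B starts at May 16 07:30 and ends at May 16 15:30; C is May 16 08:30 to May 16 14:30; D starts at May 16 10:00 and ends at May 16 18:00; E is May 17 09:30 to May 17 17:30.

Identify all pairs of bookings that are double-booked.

B & C, B & D, C & D

Check each pair: they overlap iff neither finishes before the other starts.
Sorted by start: A, B, C, D, E.
B starts after A ends — done with A.
C starts before B ends → B and C overlap.
D starts before B ends → B and D overlap.
E starts after B ends.
D starts before C ends → C and D overlap.
E starts after C ends.
E starts after D ends.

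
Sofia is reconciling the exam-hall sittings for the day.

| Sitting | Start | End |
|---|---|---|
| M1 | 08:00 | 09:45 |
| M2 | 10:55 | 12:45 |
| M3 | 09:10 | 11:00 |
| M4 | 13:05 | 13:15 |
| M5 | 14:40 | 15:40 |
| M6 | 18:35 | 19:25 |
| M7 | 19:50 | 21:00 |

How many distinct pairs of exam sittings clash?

Check each pair: they overlap iff neither finishes before the other starts.
Sorted by start: M1, M3, M2, M4, M5, M6, M7.
M3 starts before M1 ends → M1 and M3 overlap.
M2 starts after M1 ends — done with M1.
M2 starts before M3 ends → M3 and M2 overlap.
M4 starts after M3 ends — done with M3.
M4 starts after M2 ends — done with M2.
M5 starts after M4 ends — done with M4.
M6 starts after M5 ends — done with M5.
M7 starts after M6 ends.
Overlapping pairs: M1 & M3, M2 & M3 — 2 in total.

2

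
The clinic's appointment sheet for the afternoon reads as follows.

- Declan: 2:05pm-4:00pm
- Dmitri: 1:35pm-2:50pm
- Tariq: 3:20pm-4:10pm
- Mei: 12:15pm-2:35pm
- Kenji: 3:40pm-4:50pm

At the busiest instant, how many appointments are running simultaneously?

Sort all start/end points and keep a running count:
12:15pm start Mei → 1
1:35pm start Dmitri → 2
2:05pm start Declan → 3
2:35pm end Mei → 2
2:50pm end Dmitri → 1
3:20pm start Tariq → 2
3:40pm start Kenji → 3
4:00pm end Declan → 2
4:10pm end Tariq → 1
4:50pm end Kenji → 0
Peak is 3, at 2:05pm (Declan, Dmitri, Mei).

3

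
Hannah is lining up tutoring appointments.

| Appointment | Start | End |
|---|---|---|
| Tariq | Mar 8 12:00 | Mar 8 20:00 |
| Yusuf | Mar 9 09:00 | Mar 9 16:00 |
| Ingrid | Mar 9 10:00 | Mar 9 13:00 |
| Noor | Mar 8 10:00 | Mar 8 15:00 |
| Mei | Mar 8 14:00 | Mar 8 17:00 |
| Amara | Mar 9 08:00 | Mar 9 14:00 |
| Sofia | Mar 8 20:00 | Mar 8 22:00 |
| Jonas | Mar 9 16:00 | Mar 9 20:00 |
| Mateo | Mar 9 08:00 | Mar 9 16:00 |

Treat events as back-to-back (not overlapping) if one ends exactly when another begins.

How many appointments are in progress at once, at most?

Walk through starts and ends in time order (an end at T is processed before a start at T):
Mar 8 10:00 start Noor → 1
Mar 8 12:00 start Tariq → 2
Mar 8 14:00 start Mei → 3
Mar 8 15:00 end Noor → 2
Mar 8 17:00 end Mei → 1
Mar 8 20:00 end Tariq → 0
Mar 8 20:00 start Sofia → 1
Mar 8 22:00 end Sofia → 0
Mar 9 08:00 start Amara → 1
Mar 9 08:00 start Mateo → 2
Mar 9 09:00 start Yusuf → 3
Mar 9 10:00 start Ingrid → 4
Mar 9 13:00 end Ingrid → 3
Mar 9 14:00 end Amara → 2
Mar 9 16:00 end Mateo → 1
Mar 9 16:00 end Yusuf → 0
Mar 9 16:00 start Jonas → 1
Mar 9 20:00 end Jonas → 0
Peak is 4, at Mar 9 10:00 (Amara, Ingrid, Mateo, Yusuf).

4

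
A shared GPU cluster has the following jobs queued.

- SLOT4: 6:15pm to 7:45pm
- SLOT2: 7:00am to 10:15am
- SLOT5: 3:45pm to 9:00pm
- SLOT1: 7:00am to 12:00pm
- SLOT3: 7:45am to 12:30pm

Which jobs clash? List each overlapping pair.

Sorted by start: SLOT1, SLOT2, SLOT3, SLOT5, SLOT4.
SLOT2 starts before SLOT1 ends → SLOT1 and SLOT2 overlap.
SLOT3 starts before SLOT1 ends → SLOT1 and SLOT3 overlap.
SLOT5 starts after SLOT1 ends; SLOT1 is clear from here.
SLOT3 starts before SLOT2 ends → SLOT2 and SLOT3 overlap.
SLOT5 starts after SLOT2 ends; SLOT2 is clear from here.
SLOT5 starts after SLOT3 ends; SLOT3 is clear from here.
SLOT4 starts before SLOT5 ends → SLOT5 and SLOT4 overlap.

SLOT1 & SLOT2, SLOT1 & SLOT3, SLOT2 & SLOT3, SLOT4 & SLOT5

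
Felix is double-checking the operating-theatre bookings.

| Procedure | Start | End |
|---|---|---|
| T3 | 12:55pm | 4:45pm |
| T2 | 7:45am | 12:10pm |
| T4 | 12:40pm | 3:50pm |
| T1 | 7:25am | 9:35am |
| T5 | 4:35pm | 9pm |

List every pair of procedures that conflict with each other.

Sorted by start: T1, T2, T4, T3, T5.
T2 starts before T1 ends → T1 and T2 overlap.
T4 starts after T1 ends; T1 is clear from here.
T4 starts after T2 ends; T2 is clear from here.
T3 starts before T4 ends → T4 and T3 overlap.
T5 starts after T4 ends.
T5 starts before T3 ends → T3 and T5 overlap.

T1 & T2, T3 & T4, T3 & T5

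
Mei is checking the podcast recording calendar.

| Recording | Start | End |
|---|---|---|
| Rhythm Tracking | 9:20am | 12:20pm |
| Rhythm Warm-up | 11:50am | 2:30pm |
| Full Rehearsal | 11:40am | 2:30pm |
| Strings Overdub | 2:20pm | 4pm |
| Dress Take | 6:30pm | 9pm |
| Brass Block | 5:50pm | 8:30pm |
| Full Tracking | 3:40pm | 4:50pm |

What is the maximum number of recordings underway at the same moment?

3

Walk through starts and ends in time order (an end at T is processed before a start at T):
9:20am start Rhythm Tracking → 1
11:40am start Full Rehearsal → 2
11:50am start Rhythm Warm-up → 3
12:20pm end Rhythm Tracking → 2
2:20pm start Strings Overdub → 3
2:30pm end Full Rehearsal → 2
2:30pm end Rhythm Warm-up → 1
3:40pm start Full Tracking → 2
4pm end Strings Overdub → 1
4:50pm end Full Tracking → 0
5:50pm start Brass Block → 1
6:30pm start Dress Take → 2
8:30pm end Brass Block → 1
9pm end Dress Take → 0
Peak is 3, at 11:50am (Full Rehearsal, Rhythm Tracking, Rhythm Warm-up).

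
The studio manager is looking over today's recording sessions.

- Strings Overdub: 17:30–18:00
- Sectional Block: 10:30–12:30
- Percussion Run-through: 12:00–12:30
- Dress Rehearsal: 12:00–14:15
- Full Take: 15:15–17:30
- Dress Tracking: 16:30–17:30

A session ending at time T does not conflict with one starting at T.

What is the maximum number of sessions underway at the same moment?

Sweep the timeline, counting +1 at each start and −1 at each end (ends before starts at a tie):
10:30 start Sectional Block → 1
12:00 start Dress Rehearsal → 2
12:00 start Percussion Run-through → 3
12:30 end Percussion Run-through → 2
12:30 end Sectional Block → 1
14:15 end Dress Rehearsal → 0
15:15 start Full Take → 1
16:30 start Dress Tracking → 2
17:30 end Dress Tracking → 1
17:30 end Full Take → 0
17:30 start Strings Overdub → 1
18:00 end Strings Overdub → 0
Peak is 3, at 12:00 (Dress Rehearsal, Percussion Run-through, Sectional Block).

3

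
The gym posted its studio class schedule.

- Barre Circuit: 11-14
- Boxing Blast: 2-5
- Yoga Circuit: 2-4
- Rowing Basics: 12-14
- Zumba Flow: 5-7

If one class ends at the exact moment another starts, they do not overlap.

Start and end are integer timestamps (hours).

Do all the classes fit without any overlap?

Sorted by start: Yoga Circuit, Boxing Blast, Zumba Flow, Barre Circuit, Rowing Basics.
Boxing Blast starts before Yoga Circuit ends → Yoga Circuit and Boxing Blast overlap.
That's a conflict, so the schedule is not conflict-free.

No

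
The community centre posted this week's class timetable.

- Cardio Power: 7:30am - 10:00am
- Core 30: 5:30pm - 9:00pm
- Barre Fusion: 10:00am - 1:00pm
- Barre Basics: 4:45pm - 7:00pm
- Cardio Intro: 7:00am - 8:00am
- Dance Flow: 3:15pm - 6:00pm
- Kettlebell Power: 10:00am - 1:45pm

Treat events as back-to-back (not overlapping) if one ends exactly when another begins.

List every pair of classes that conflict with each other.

Sorted by start: Cardio Intro, Cardio Power, Barre Fusion, Kettlebell Power, Dance Flow, Barre Basics, Core 30.
Cardio Power starts before Cardio Intro ends → Cardio Intro and Cardio Power overlap.
Barre Fusion starts after Cardio Intro ends; Cardio Intro is clear from here.
Barre Fusion starts exactly when Cardio Power ends (back-to-back, no overlap); Cardio Power is clear from here.
Kettlebell Power starts before Barre Fusion ends → Barre Fusion and Kettlebell Power overlap.
Dance Flow starts after Barre Fusion ends; Barre Fusion is clear from here.
Dance Flow starts after Kettlebell Power ends; Kettlebell Power is clear from here.
Barre Basics starts before Dance Flow ends → Dance Flow and Barre Basics overlap.
Core 30 starts before Dance Flow ends → Dance Flow and Core 30 overlap.
Core 30 starts before Barre Basics ends → Barre Basics and Core 30 overlap.

Barre Basics & Core 30, Barre Basics & Dance Flow, Barre Fusion & Kettlebell Power, Cardio Intro & Cardio Power, Core 30 & Dance Flow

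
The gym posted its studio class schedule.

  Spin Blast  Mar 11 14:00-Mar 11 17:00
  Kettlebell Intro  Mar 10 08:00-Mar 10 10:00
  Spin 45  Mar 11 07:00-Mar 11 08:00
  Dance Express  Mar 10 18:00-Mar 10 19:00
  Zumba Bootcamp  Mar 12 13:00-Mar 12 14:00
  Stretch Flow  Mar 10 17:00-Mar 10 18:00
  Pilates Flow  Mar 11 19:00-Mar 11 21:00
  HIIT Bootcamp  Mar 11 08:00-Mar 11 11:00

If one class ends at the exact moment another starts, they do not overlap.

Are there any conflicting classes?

No

Sorted by start: Kettlebell Intro, Stretch Flow, Dance Express, Spin 45, HIIT Bootcamp, Spin Blast, Pilates Flow, Zumba Bootcamp.
Stretch Flow starts after Kettlebell Intro ends — done with Kettlebell Intro.
Dance Express starts exactly when Stretch Flow ends (back-to-back, no overlap) — done with Stretch Flow.
Spin 45 starts after Dance Express ends — done with Dance Express.
HIIT Bootcamp starts exactly when Spin 45 ends (back-to-back, no overlap) — done with Spin 45.
Spin Blast starts after HIIT Bootcamp ends — done with HIIT Bootcamp.
Pilates Flow starts after Spin Blast ends — done with Spin Blast.
Zumba Bootcamp starts after Pilates Flow ends.
Every pair is clear; the schedule has no overlaps.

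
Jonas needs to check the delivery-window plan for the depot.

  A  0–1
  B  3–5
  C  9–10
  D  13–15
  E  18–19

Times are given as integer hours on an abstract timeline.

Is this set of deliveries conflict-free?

Sorted by start: A, B, C, D, E.
B starts after A ends, so nothing later overlaps A either.
C starts after B ends, so nothing later overlaps B either.
D starts after C ends, so nothing later overlaps C either.
E starts after D ends.
Every pair is clear; the schedule has no overlaps.

Yes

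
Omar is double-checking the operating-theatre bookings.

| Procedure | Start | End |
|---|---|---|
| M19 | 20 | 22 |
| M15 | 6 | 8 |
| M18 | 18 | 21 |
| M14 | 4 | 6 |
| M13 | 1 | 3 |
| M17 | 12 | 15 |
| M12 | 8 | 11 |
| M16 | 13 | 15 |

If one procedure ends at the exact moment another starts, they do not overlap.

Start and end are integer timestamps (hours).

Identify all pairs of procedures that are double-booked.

Check each pair: they overlap iff neither finishes before the other starts.
Sorted by start: M13, M14, M15, M12, M17, M16, M18, M19.
M14 starts after M13 ends — done with M13.
M15 starts exactly when M14 ends (back-to-back, no overlap) — done with M14.
M12 starts exactly when M15 ends (back-to-back, no overlap) — done with M15.
M17 starts after M12 ends — done with M12.
M16 starts before M17 ends → M17 and M16 overlap.
M18 starts after M17 ends — done with M17.
M18 starts after M16 ends — done with M16.
M19 starts before M18 ends → M18 and M19 overlap.

M16 & M17, M18 & M19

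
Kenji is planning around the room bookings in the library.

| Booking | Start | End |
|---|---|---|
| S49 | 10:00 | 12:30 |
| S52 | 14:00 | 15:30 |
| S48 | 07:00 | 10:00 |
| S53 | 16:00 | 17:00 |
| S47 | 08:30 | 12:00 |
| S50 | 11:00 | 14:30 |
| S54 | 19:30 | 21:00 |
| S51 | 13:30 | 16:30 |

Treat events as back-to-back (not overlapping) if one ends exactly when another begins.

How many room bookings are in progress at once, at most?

Sort all start/end points and keep a running count:
07:00 start S48 → 1
08:30 start S47 → 2
10:00 end S48 → 1
10:00 start S49 → 2
11:00 start S50 → 3
12:00 end S47 → 2
12:30 end S49 → 1
13:30 start S51 → 2
14:00 start S52 → 3
14:30 end S50 → 2
15:30 end S52 → 1
16:00 start S53 → 2
16:30 end S51 → 1
17:00 end S53 → 0
19:30 start S54 → 1
21:00 end S54 → 0
Peak is 3, at 11:00 (S47, S49, S50).

3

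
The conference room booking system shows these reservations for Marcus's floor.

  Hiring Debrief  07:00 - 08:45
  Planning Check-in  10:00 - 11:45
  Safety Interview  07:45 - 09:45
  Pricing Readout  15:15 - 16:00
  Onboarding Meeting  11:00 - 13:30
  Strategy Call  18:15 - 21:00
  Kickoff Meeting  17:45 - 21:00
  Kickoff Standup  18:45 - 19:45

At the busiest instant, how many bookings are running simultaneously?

Sort all start/end points and keep a running count:
07:00 start Hiring Debrief → 1
07:45 start Safety Interview → 2
08:45 end Hiring Debrief → 1
09:45 end Safety Interview → 0
10:00 start Planning Check-in → 1
11:00 start Onboarding Meeting → 2
11:45 end Planning Check-in → 1
13:30 end Onboarding Meeting → 0
15:15 start Pricing Readout → 1
16:00 end Pricing Readout → 0
17:45 start Kickoff Meeting → 1
18:15 start Strategy Call → 2
18:45 start Kickoff Standup → 3
19:45 end Kickoff Standup → 2
21:00 end Kickoff Meeting → 1
21:00 end Strategy Call → 0
Peak is 3, at 18:45 (Kickoff Meeting, Kickoff Standup, Strategy Call).

3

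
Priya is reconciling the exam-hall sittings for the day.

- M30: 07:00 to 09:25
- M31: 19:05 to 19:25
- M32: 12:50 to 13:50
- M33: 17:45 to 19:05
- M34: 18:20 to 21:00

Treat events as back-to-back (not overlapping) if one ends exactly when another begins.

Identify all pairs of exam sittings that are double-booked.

Sorted by start: M30, M32, M33, M34, M31.
M32 starts after M30 ends — done with M30.
M33 starts after M32 ends — done with M32.
M34 starts before M33 ends → M33 and M34 overlap.
M31 starts exactly when M33 ends (back-to-back, no overlap).
M31 starts before M34 ends → M34 and M31 overlap.

M31 & M34, M33 & M34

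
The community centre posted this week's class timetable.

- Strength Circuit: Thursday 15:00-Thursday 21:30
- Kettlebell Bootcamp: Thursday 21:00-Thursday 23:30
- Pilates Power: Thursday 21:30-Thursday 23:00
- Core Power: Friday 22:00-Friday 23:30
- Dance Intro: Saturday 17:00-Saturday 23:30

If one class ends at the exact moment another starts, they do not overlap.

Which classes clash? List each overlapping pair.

Two intervals overlap when each starts before the other ends.
Sorted by start: Strength Circuit, Kettlebell Bootcamp, Pilates Power, Core Power, Dance Intro.
Kettlebell Bootcamp starts before Strength Circuit ends → Strength Circuit and Kettlebell Bootcamp overlap.
Pilates Power starts exactly when Strength Circuit ends (back-to-back, no overlap) — done with Strength Circuit.
Pilates Power starts before Kettlebell Bootcamp ends → Kettlebell Bootcamp and Pilates Power overlap.
Core Power starts after Kettlebell Bootcamp ends — done with Kettlebell Bootcamp.
Core Power starts after Pilates Power ends — done with Pilates Power.
Dance Intro starts after Core Power ends.

Kettlebell Bootcamp & Pilates Power, Kettlebell Bootcamp & Strength Circuit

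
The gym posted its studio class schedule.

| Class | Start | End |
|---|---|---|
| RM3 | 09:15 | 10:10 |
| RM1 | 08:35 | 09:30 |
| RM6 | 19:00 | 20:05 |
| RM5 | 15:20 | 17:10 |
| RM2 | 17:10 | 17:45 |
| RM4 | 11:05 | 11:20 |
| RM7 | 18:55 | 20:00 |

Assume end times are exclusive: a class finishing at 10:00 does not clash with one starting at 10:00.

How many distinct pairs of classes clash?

Two intervals overlap when each starts before the other ends.
Sorted by start: RM1, RM3, RM4, RM5, RM2, RM7, RM6.
RM3 starts before RM1 ends → RM1 and RM3 overlap.
RM4 starts after RM1 ends; RM1 is clear from here.
RM4 starts after RM3 ends; RM3 is clear from here.
RM5 starts after RM4 ends; RM4 is clear from here.
RM2 starts exactly when RM5 ends (back-to-back, no overlap); RM5 is clear from here.
RM7 starts after RM2 ends; RM2 is clear from here.
RM6 starts before RM7 ends → RM7 and RM6 overlap.
Overlapping pairs: RM1 & RM3, RM6 & RM7 — 2 in total.

2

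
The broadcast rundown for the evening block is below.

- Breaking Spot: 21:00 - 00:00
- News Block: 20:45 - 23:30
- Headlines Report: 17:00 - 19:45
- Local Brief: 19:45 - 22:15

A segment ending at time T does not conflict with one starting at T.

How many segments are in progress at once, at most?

3

Walk through starts and ends in time order (an end at T is processed before a start at T):
17:00 start Headlines Report → 1
19:45 end Headlines Report → 0
19:45 start Local Brief → 1
20:45 start News Block → 2
21:00 start Breaking Spot → 3
22:15 end Local Brief → 2
23:30 end News Block → 1
00:00 end Breaking Spot → 0
Peak is 3, at 21:00 (Breaking Spot, Local Brief, News Block).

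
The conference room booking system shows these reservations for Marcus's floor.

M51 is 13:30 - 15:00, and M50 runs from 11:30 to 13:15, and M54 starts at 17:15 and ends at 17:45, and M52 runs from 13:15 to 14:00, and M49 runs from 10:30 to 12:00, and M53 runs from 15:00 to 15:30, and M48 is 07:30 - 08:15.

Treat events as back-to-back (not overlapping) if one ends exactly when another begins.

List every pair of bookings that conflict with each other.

Check each pair: they overlap iff neither finishes before the other starts.
Sorted by start: M48, M49, M50, M52, M51, M53, M54.
M49 starts after M48 ends; M48 is clear from here.
M50 starts before M49 ends → M49 and M50 overlap.
M52 starts after M49 ends; M49 is clear from here.
M52 starts exactly when M50 ends (back-to-back, no overlap); M50 is clear from here.
M51 starts before M52 ends → M52 and M51 overlap.
M53 starts after M52 ends; M52 is clear from here.
M53 starts exactly when M51 ends (back-to-back, no overlap); M51 is clear from here.
M54 starts after M53 ends.

M49 & M50, M51 & M52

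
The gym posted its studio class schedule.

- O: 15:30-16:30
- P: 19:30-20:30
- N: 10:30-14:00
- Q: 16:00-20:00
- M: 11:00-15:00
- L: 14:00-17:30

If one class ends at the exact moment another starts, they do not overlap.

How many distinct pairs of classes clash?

6

Sorted by start: N, M, L, O, Q, P.
M starts before N ends → N and M overlap.
L starts exactly when N ends (back-to-back, no overlap), so nothing later overlaps N either.
L starts before M ends → M and L overlap.
O starts after M ends, so nothing later overlaps M either.
O starts before L ends → L and O overlap.
Q starts before L ends → L and Q overlap.
P starts after L ends.
Q starts before O ends → O and Q overlap.
P starts after O ends.
P starts before Q ends → Q and P overlap.
Overlapping pairs: L & M, L & O, L & Q, M & N, O & Q, P & Q — 6 in total.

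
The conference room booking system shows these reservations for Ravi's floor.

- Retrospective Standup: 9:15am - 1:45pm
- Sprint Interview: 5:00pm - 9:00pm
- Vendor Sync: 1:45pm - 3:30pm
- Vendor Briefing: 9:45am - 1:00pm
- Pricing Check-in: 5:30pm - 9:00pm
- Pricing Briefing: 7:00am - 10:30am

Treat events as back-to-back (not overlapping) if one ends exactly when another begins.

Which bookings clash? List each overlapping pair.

Pricing Briefing & Retrospective Standup, Pricing Briefing & Vendor Briefing, Pricing Check-in & Sprint Interview, Retrospective Standup & Vendor Briefing

Sorted by start: Pricing Briefing, Retrospective Standup, Vendor Briefing, Vendor Sync, Sprint Interview, Pricing Check-in.
Retrospective Standup starts before Pricing Briefing ends → Pricing Briefing and Retrospective Standup overlap.
Vendor Briefing starts before Pricing Briefing ends → Pricing Briefing and Vendor Briefing overlap.
Vendor Sync starts after Pricing Briefing ends, so nothing later overlaps Pricing Briefing either.
Vendor Briefing starts before Retrospective Standup ends → Retrospective Standup and Vendor Briefing overlap.
Vendor Sync starts exactly when Retrospective Standup ends (back-to-back, no overlap), so nothing later overlaps Retrospective Standup either.
Vendor Sync starts after Vendor Briefing ends, so nothing later overlaps Vendor Briefing either.
Sprint Interview starts after Vendor Sync ends, so nothing later overlaps Vendor Sync either.
Pricing Check-in starts before Sprint Interview ends → Sprint Interview and Pricing Check-in overlap.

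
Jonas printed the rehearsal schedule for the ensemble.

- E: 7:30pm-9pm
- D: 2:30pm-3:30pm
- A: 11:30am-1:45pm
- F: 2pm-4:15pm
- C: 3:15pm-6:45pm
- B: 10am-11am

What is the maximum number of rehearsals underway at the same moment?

Sweep the timeline, counting +1 at each start and −1 at each end (ends before starts at a tie):
10am start B → 1
11am end B → 0
11:30am start A → 1
1:45pm end A → 0
2pm start F → 1
2:30pm start D → 2
3:15pm start C → 3
3:30pm end D → 2
4:15pm end F → 1
6:45pm end C → 0
7:30pm start E → 1
9pm end E → 0
Peak is 3, at 3:15pm (C, D, F).

3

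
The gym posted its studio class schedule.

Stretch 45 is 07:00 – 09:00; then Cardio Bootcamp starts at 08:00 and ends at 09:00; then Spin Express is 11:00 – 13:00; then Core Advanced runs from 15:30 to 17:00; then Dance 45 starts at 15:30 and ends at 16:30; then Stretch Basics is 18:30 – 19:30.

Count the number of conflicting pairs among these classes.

2

Sorted by start: Stretch 45, Cardio Bootcamp, Spin Express, Core Advanced, Dance 45, Stretch Basics.
Cardio Bootcamp starts before Stretch 45 ends → Stretch 45 and Cardio Bootcamp overlap.
Spin Express starts after Stretch 45 ends, so Stretch 45 has no further overlaps.
Spin Express starts after Cardio Bootcamp ends, so Cardio Bootcamp has no further overlaps.
Core Advanced starts after Spin Express ends, so Spin Express has no further overlaps.
Dance 45 starts before Core Advanced ends → Core Advanced and Dance 45 overlap.
Stretch Basics starts after Core Advanced ends.
Stretch Basics starts after Dance 45 ends.
Overlapping pairs: Cardio Bootcamp & Stretch 45, Core Advanced & Dance 45 — 2 in total.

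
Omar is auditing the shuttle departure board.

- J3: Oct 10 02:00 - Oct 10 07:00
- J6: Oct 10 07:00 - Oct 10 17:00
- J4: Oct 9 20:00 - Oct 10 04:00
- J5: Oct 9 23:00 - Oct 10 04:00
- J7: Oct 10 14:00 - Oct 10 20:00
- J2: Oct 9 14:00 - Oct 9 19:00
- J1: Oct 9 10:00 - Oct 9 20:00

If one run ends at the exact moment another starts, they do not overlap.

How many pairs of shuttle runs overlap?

5

Sorted by start: J1, J2, J4, J5, J3, J6, J7.
J2 starts before J1 ends → J1 and J2 overlap.
J4 starts exactly when J1 ends (back-to-back, no overlap), so J1 has no further overlaps.
J4 starts after J2 ends, so J2 has no further overlaps.
J5 starts before J4 ends → J4 and J5 overlap.
J3 starts before J4 ends → J4 and J3 overlap.
J6 starts after J4 ends, so J4 has no further overlaps.
J3 starts before J5 ends → J5 and J3 overlap.
J6 starts after J5 ends, so J5 has no further overlaps.
J6 starts exactly when J3 ends (back-to-back, no overlap), so J3 has no further overlaps.
J7 starts before J6 ends → J6 and J7 overlap.
Overlapping pairs: J1 & J2, J3 & J4, J3 & J5, J4 & J5, J6 & J7 — 5 in total.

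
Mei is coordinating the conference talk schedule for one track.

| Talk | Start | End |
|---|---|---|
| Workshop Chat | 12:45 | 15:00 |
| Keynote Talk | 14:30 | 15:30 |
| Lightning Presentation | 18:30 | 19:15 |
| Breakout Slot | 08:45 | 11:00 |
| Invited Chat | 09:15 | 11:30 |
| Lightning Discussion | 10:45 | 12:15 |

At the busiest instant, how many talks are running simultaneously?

Sort all start/end points and keep a running count:
08:45 start Breakout Slot → 1
09:15 start Invited Chat → 2
10:45 start Lightning Discussion → 3
11:00 end Breakout Slot → 2
11:30 end Invited Chat → 1
12:15 end Lightning Discussion → 0
12:45 start Workshop Chat → 1
14:30 start Keynote Talk → 2
15:00 end Workshop Chat → 1
15:30 end Keynote Talk → 0
18:30 start Lightning Presentation → 1
19:15 end Lightning Presentation → 0
Peak is 3, at 10:45 (Breakout Slot, Invited Chat, Lightning Discussion).

3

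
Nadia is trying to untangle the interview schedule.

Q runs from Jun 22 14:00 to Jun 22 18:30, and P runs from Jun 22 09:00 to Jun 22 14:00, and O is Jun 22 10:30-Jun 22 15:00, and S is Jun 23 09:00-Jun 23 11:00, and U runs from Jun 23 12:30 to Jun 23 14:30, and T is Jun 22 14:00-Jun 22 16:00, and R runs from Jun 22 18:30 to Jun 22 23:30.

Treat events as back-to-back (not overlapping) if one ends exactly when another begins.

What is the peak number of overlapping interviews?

3

Sweep the timeline, counting +1 at each start and −1 at each end (ends before starts at a tie):
Jun 22 09:00 start P → 1
Jun 22 10:30 start O → 2
Jun 22 14:00 end P → 1
Jun 22 14:00 start Q → 2
Jun 22 14:00 start T → 3
Jun 22 15:00 end O → 2
Jun 22 16:00 end T → 1
Jun 22 18:30 end Q → 0
Jun 22 18:30 start R → 1
Jun 22 23:30 end R → 0
Jun 23 09:00 start S → 1
Jun 23 11:00 end S → 0
Jun 23 12:30 start U → 1
Jun 23 14:30 end U → 0
Peak is 3, at Jun 22 14:00 (O, Q, T).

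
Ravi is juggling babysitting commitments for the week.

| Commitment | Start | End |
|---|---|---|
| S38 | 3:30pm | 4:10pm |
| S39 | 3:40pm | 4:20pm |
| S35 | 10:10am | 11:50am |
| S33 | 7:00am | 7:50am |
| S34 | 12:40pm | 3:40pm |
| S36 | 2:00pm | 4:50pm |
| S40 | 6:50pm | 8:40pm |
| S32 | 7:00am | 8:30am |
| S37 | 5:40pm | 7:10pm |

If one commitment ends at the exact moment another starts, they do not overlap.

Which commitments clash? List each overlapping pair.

Sorted by start: S32, S33, S35, S34, S36, S38, S39, S37, S40.
S33 starts before S32 ends → S32 and S33 overlap.
S35 starts after S32 ends, so S32 has no further overlaps.
S35 starts after S33 ends, so S33 has no further overlaps.
S34 starts after S35 ends, so S35 has no further overlaps.
S36 starts before S34 ends → S34 and S36 overlap.
S38 starts before S34 ends → S34 and S38 overlap.
S39 starts exactly when S34 ends (back-to-back, no overlap), so S34 has no further overlaps.
S38 starts before S36 ends → S36 and S38 overlap.
S39 starts before S36 ends → S36 and S39 overlap.
S37 starts after S36 ends, so S36 has no further overlaps.
S39 starts before S38 ends → S38 and S39 overlap.
S37 starts after S38 ends, so S38 has no further overlaps.
S37 starts after S39 ends, so S39 has no further overlaps.
S40 starts before S37 ends → S37 and S40 overlap.

S32 & S33, S34 & S36, S34 & S38, S36 & S38, S36 & S39, S37 & S40, S38 & S39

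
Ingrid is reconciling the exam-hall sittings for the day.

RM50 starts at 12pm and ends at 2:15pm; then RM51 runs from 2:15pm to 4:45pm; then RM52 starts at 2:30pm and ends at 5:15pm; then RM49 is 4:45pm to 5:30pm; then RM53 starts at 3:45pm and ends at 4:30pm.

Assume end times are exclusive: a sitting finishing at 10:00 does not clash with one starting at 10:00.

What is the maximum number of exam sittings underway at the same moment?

3

Walk through starts and ends in time order (an end at T is processed before a start at T):
12pm start RM50 → 1
2:15pm end RM50 → 0
2:15pm start RM51 → 1
2:30pm start RM52 → 2
3:45pm start RM53 → 3
4:30pm end RM53 → 2
4:45pm end RM51 → 1
4:45pm start RM49 → 2
5:15pm end RM52 → 1
5:30pm end RM49 → 0
Peak is 3, at 3:45pm (RM51, RM52, RM53).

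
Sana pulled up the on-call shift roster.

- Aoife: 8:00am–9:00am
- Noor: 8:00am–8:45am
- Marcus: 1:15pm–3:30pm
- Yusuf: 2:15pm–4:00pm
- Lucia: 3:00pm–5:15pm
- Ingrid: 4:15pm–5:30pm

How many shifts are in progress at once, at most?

3

Sweep the timeline, counting +1 at each start and −1 at each end (ends before starts at a tie):
8:00am start Aoife → 1
8:00am start Noor → 2
8:45am end Noor → 1
9:00am end Aoife → 0
1:15pm start Marcus → 1
2:15pm start Yusuf → 2
3:00pm start Lucia → 3
3:30pm end Marcus → 2
4:00pm end Yusuf → 1
4:15pm start Ingrid → 2
5:15pm end Lucia → 1
5:30pm end Ingrid → 0
Peak is 3, at 3:00pm (Lucia, Marcus, Yusuf).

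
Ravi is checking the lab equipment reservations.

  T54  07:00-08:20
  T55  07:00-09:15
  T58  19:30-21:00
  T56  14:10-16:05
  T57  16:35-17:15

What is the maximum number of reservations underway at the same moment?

2

Sort all start/end points and keep a running count:
07:00 start T54 → 1
07:00 start T55 → 2
08:20 end T54 → 1
09:15 end T55 → 0
14:10 start T56 → 1
16:05 end T56 → 0
16:35 start T57 → 1
17:15 end T57 → 0
19:30 start T58 → 1
21:00 end T58 → 0
Peak is 2, at 07:00 (T54, T55).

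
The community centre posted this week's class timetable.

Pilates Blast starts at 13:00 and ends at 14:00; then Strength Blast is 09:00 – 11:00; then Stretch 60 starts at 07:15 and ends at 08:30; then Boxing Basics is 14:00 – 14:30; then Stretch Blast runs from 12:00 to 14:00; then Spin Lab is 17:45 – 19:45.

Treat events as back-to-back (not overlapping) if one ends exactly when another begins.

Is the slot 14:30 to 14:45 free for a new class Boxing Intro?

Stretch 60: ends 08:30 at or before Boxing Intro starts 14:30 → clear.
Strength Blast: ends 11:00 at or before Boxing Intro starts 14:30 → clear.
Stretch Blast: ends 14:00 at or before Boxing Intro starts 14:30 → clear.
Pilates Blast: ends 14:00 at or before Boxing Intro starts 14:30 → clear.
Boxing Basics: ends 14:30 at or before Boxing Intro starts 14:30 → clear.
Spin Lab: starts 17:45 at or after Boxing Intro ends 14:45 → clear.

Yes — the slot is free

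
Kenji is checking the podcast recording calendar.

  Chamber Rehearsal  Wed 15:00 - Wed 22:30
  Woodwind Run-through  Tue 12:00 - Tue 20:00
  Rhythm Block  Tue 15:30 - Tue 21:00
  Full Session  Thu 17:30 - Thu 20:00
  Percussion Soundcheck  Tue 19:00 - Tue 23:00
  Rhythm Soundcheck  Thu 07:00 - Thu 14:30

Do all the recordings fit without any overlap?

No

Sorted by start: Woodwind Run-through, Rhythm Block, Percussion Soundcheck, Chamber Rehearsal, Rhythm Soundcheck, Full Session.
Rhythm Block starts before Woodwind Run-through ends → Woodwind Run-through and Rhythm Block overlap.
That's a conflict, so the schedule is not conflict-free.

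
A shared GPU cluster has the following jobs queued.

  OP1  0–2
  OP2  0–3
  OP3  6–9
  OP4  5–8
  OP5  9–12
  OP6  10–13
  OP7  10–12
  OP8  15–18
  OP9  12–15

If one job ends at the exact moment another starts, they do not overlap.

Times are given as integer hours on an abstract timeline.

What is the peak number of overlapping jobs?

3

Sweep the timeline, counting +1 at each start and −1 at each end (ends before starts at a tie):
0 start OP1 → 1
0 start OP2 → 2
2 end OP1 → 1
3 end OP2 → 0
5 start OP4 → 1
6 start OP3 → 2
8 end OP4 → 1
9 end OP3 → 0
9 start OP5 → 1
10 start OP6 → 2
10 start OP7 → 3
12 end OP5 → 2
12 end OP7 → 1
12 start OP9 → 2
13 end OP6 → 1
15 end OP9 → 0
15 start OP8 → 1
18 end OP8 → 0
Peak is 3, at 10 (OP5, OP6, OP7).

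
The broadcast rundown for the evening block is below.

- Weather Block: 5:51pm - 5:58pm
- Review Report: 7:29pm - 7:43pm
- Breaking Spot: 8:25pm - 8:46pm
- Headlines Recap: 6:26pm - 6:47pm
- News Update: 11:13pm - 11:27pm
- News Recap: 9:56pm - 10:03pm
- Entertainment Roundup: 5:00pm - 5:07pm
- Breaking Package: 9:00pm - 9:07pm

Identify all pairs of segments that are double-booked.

Sorted by start: Entertainment Roundup, Weather Block, Headlines Recap, Review Report, Breaking Spot, Breaking Package, News Recap, News Update.
Weather Block starts after Entertainment Roundup ends, so Entertainment Roundup has no further overlaps.
Headlines Recap starts after Weather Block ends, so Weather Block has no further overlaps.
Review Report starts after Headlines Recap ends, so Headlines Recap has no further overlaps.
Breaking Spot starts after Review Report ends, so Review Report has no further overlaps.
Breaking Package starts after Breaking Spot ends, so Breaking Spot has no further overlaps.
News Recap starts after Breaking Package ends, so Breaking Package has no further overlaps.
News Update starts after News Recap ends.

none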